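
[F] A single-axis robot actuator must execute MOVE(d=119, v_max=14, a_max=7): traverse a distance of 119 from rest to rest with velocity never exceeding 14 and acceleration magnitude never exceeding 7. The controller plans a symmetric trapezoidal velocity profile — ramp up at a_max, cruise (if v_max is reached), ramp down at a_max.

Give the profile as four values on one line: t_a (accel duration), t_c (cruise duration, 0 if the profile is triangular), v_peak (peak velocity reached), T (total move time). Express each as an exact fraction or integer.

t_a=2 t_c=13/2 v_peak=14 T=21/2

vₘ²/aₘ = 14²/7 = 28
119 ≥ 28 → trapezoidal
t_a = 14/7 = 2; v_peak = 14
d_cruise = 119 − 28 = 91; t_c = 91/14 = 13/2
T = 2·2 + 13/2 = 21/2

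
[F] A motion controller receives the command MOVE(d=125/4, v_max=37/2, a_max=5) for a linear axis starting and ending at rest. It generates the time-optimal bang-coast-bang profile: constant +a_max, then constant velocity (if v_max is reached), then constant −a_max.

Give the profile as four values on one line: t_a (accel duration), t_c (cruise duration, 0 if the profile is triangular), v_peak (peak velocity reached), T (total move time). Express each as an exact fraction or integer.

t_a=5/2 t_c=0 v_peak=25/2 T=5

vₘ²/aₘ = (37/2)²/5 = 1369/20
125/4 < 1369/20 so t_c = 0
v_peak = √(125/4·5) = √(625/4) = 25/2
t_a = (25/2)/5 = 5/2; t_c = 0
T = 2·5/2 = 5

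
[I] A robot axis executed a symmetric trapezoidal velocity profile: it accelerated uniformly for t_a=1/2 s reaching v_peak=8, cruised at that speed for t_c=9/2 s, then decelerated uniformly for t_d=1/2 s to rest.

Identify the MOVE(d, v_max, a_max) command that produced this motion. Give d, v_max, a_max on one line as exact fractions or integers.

a_max = 8/(1/2) = 16
d_a = ½·8·1/2 = 2; d_c = 8·9/2 = 36
d = 2·2 + 36 = 40
t_c = 9/2 > 0 → v_max = v_peak = 8

d=40 v_max=8 a_max=16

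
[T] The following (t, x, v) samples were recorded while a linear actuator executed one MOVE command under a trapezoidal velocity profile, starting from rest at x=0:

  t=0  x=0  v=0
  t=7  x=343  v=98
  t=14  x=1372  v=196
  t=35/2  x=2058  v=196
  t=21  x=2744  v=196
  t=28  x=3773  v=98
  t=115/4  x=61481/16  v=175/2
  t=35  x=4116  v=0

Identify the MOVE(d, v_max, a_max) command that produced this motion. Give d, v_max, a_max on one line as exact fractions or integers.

d=4116 v_max=196 a_max=14

final state: t=35, x=4116, v=0 → d = 4116
a_max = (98−0)/(7−0) = 14
max v = 196 over t∈[14,21] → v_max = 196
check: 196·(14+7) = 4116 ✓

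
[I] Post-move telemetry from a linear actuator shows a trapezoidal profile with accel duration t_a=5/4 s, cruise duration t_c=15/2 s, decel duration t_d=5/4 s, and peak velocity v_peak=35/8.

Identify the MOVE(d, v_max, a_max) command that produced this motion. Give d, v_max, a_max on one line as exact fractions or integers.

d=1225/32 v_max=35/8 a_max=7/2

a_max = (35/8)/(5/4) = 7/2
d_a = ½·35/8·5/4 = 175/64; d_c = 35/8·15/2 = 525/16
d = 2·175/64 + 525/16 = 1225/32
t_c = 15/2 > 0 ⇒ limit active, v_max = 35/8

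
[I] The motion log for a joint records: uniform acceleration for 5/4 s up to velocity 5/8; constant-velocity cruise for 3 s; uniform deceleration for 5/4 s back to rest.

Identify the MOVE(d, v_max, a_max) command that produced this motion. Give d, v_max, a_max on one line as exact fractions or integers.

d=85/32 v_max=5/8 a_max=1/2

a_max = (5/8)/(5/4) = 1/2
d_a = ½·5/8·5/4 = 25/64; d_c = 5/8·3 = 15/8
d = 2·25/64 + 15/8 = 85/32
t_c = 3 > 0 so v_max = 5/8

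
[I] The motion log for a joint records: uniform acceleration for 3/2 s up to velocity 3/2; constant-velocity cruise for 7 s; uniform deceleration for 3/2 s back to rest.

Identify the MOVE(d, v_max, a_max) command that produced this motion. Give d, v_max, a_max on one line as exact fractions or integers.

d=51/4 v_max=3/2 a_max=1

a_max = (3/2)/(3/2) = 1
d_a = ½·3/2·3/2 = 9/8; d_c = 3/2·7 = 21/2
d = 2·9/8 + 21/2 = 51/4
t_c = 7 > 0 so v_max = 3/2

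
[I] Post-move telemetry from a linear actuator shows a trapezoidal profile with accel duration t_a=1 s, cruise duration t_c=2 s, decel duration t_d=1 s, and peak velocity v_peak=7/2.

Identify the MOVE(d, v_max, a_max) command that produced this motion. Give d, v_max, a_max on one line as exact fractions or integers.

a_max = (7/2)/1 = 7/2
d_a = ½·7/2·1 = 7/4; d_c = 7/2·2 = 7
d = 2·7/4 + 7 = 21/2
t_c = 2 > 0 so v_max = 7/2

d=21/2 v_max=7/2 a_max=7/2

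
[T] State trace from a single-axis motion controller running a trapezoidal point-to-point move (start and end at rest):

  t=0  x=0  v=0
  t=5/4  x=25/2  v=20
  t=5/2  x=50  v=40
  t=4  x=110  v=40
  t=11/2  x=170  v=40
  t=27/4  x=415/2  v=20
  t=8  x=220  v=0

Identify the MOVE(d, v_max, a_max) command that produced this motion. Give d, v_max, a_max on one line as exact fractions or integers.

d=220 v_max=40 a_max=16

final state: t=8, x=220, v=0 → d = 220
a_max = (20−0)/(5/4−0) = 16
max v = 40 over t∈[5/2,11/2] → v_max = 40
check: 40·(5/2+3) = 220 ✓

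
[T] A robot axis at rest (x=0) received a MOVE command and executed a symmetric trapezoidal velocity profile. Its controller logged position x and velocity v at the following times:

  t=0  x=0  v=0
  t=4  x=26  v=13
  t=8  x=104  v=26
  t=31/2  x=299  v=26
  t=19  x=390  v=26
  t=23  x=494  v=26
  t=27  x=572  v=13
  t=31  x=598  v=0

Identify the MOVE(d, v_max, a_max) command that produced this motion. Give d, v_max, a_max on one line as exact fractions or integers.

final state: t=31, x=598, v=0 → d = 598
a_max = (13−0)/(4−0) = 13/4
max v = 26 over t∈[8,23] → v_max = 26
check: 26·(8+15) = 598 ✓

d=598 v_max=26 a_max=13/4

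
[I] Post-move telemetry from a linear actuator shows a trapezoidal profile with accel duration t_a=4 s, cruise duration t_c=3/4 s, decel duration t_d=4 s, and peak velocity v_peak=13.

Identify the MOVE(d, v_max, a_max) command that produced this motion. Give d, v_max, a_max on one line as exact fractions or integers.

a_max = 13/4
d_a = ½·13·4 = 26; d_c = 13·3/4 = 39/4
d = 2·26 + 39/4 = 247/4
t_c = 3/4 > 0 ⇒ limit active, v_max = 13

d=247/4 v_max=13 a_max=13/4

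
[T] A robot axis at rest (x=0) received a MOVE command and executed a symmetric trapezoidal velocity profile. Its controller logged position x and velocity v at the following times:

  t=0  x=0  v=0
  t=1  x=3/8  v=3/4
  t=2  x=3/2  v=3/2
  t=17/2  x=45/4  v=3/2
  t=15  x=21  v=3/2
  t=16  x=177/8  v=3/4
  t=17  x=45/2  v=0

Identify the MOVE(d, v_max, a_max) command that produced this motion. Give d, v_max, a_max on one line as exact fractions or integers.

final state: t=17, x=45/2, v=0 → d = 45/2
a_max = (3/4−0)/(1−0) = 3/4
max v = 3/2 over t∈[2,15] → v_max = 3/2
check: 3/2·(2+13) = 45/2 ✓

d=45/2 v_max=3/2 a_max=3/4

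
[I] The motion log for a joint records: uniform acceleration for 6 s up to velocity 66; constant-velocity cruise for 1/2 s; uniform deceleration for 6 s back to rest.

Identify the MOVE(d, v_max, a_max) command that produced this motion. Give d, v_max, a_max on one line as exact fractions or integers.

a_max = 66/6 = 11
d_a = ½·66·6 = 198; d_c = 66·1/2 = 33
d = 2·198 + 33 = 429
t_c = 1/2 > 0 ⇒ limit active, v_max = 66

d=429 v_max=66 a_max=11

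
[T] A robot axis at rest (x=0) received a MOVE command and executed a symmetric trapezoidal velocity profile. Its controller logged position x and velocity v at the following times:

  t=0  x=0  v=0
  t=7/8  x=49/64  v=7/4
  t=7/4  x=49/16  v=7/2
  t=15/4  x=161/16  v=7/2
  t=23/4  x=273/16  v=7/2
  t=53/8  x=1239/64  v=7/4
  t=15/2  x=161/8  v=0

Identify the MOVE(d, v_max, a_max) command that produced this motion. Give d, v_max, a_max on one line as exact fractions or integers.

final state: t=15/2, x=161/8, v=0 → d = 161/8
a_max = (7/4−0)/(7/8−0) = 2
max v = 7/2 over t∈[7/4,23/4] → v_max = 7/2
check: 7/2·(7/4+4) = 161/8 ✓

d=161/8 v_max=7/2 a_max=2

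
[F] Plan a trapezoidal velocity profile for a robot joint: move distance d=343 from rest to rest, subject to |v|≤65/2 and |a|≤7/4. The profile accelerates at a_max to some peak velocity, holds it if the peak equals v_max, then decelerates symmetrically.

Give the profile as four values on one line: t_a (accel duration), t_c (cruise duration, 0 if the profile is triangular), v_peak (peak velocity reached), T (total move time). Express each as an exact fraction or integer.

t_a=14 t_c=0 v_peak=49/2 T=28

v_max²/a_max = (65/2)²/(7/4) = 4225/7
343 < 4225/7 so t_c = 0
v_peak = √(343·7/4) = √(2401/4) = 49/2
t_a = (49/2)/(7/4) = 14; t_c = 0
T = 2·14 = 28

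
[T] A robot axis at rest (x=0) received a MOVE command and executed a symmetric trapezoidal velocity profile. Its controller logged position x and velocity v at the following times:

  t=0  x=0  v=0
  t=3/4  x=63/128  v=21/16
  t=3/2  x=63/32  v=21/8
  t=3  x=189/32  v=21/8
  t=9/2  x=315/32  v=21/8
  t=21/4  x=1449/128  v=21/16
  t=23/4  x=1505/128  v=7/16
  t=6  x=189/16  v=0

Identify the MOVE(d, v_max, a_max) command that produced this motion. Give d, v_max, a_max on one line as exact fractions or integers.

final state: t=6, x=189/16, v=0 → d = 189/16
a_max = (21/16−0)/(3/4−0) = 7/4
max v = 21/8 over t∈[3/2,9/2] → v_max = 21/8
check: 21/8·(3/2+3) = 189/16 ✓

d=189/16 v_max=21/8 a_max=7/4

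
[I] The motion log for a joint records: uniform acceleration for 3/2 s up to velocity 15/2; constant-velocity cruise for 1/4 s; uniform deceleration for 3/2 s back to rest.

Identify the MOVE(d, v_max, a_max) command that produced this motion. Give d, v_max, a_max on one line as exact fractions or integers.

d=105/8 v_max=15/2 a_max=5

a_max = (15/2)/(3/2) = 5
d_a = ½·15/2·3/2 = 45/8; d_c = 15/2·1/4 = 15/8
d = 2·45/8 + 15/8 = 105/8
t_c = 1/4 > 0 so v_max = 15/2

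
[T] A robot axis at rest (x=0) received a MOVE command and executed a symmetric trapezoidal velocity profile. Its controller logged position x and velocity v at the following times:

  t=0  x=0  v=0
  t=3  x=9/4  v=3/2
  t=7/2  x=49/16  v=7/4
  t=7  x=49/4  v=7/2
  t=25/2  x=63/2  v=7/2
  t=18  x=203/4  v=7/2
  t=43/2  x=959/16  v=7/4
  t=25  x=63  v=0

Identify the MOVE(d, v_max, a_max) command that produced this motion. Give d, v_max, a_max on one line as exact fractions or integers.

final state: t=25, x=63, v=0 → d = 63
a_max = (3/2−0)/(3−0) = 1/2
max v = 7/2 over t∈[7,18] → v_max = 7/2
check: 7/2·(7+11) = 63 ✓

d=63 v_max=7/2 a_max=1/2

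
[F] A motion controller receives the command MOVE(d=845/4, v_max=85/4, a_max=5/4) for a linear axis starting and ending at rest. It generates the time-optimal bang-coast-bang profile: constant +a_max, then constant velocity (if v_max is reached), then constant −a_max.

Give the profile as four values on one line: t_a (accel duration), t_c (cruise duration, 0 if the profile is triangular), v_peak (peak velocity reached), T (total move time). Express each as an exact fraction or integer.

(v_max)²/a_max = (85/4)²/(5/4) = 1445/4
845/4 < 1445/4 → triangular
v_peak = √(845/4·5/4) = √(4225/16) = 65/4
t_a = (65/4)/(5/4) = 13; t_c = 0
T = 2·13 = 26

t_a=13 t_c=0 v_peak=65/4 T=26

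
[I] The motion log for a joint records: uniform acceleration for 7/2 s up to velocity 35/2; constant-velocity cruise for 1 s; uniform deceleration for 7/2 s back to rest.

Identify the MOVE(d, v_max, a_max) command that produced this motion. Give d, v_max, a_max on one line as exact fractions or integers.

d=315/4 v_max=35/2 a_max=5

a_max = (35/2)/(7/2) = 5
d_a = ½·35/2·7/2 = 245/8; d_c = 35/2·1 = 35/2
d = 2·245/8 + 35/2 = 315/4
t_c = 1 > 0 ⇒ limit active, v_max = 35/2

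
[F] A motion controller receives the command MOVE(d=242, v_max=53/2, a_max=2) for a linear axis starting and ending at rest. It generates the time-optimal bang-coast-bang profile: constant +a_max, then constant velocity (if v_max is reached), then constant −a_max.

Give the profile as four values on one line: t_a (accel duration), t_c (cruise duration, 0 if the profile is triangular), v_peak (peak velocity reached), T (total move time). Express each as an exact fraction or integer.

t_a=11 t_c=0 v_peak=22 T=22

vₘ²/aₘ = (53/2)²/2 = 2809/8
242 < 2809/8 ⇒ no cruise
v_peak = √(242·2) = √484 = 22
t_a = 22/2 = 11; t_c = 0
T = 2·11 = 22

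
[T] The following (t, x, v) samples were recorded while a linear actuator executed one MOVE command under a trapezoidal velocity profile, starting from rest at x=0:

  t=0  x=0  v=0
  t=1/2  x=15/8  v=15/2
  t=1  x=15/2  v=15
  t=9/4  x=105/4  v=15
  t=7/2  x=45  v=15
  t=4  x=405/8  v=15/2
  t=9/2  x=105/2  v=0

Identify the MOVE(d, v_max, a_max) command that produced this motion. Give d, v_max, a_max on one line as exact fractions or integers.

final state: t=9/2, x=105/2, v=0 → d = 105/2
a_max = (15/2−0)/(1/2−0) = 15
max v = 15 over t∈[1,7/2] → v_max = 15
check: 15·(1+5/2) = 105/2 ✓

d=105/2 v_max=15 a_max=15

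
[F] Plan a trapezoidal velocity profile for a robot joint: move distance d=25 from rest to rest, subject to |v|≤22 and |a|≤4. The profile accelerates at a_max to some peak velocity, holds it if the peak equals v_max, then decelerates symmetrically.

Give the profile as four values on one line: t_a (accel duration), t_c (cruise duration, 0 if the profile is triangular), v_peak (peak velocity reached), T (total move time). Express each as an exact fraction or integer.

(v_max)²/a_max = 22²/4 = 121
25 < 121 so t_c = 0
v_peak = √(25·4) = √100 = 10
t_a = 10/4 = 5/2; t_c = 0
T = 2·5/2 = 5

t_a=5/2 t_c=0 v_peak=10 T=5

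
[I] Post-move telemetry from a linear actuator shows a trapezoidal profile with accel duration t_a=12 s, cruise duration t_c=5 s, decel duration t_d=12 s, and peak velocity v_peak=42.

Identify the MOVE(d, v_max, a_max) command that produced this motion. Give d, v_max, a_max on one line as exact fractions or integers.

a_max = 42/12 = 7/2
d_a = ½·42·12 = 252; d_c = 42·5 = 210
d = 2·252 + 210 = 714
t_c = 5 > 0 ⇒ limit active, v_max = 42

d=714 v_max=42 a_max=7/2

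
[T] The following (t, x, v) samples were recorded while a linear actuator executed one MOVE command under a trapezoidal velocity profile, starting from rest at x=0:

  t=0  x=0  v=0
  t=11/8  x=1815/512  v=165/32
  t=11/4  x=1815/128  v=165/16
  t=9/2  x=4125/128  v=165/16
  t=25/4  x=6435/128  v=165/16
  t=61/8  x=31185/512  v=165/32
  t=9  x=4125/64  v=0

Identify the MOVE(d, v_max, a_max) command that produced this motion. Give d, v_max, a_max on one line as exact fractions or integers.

d=4125/64 v_max=165/16 a_max=15/4

final state: t=9, x=4125/64, v=0 → d = 4125/64
a_max = (165/32−0)/(11/8−0) = 15/4
max v = 165/16 over t∈[11/4,25/4] → v_max = 165/16
check: 165/16·(11/4+7/2) = 4125/64 ✓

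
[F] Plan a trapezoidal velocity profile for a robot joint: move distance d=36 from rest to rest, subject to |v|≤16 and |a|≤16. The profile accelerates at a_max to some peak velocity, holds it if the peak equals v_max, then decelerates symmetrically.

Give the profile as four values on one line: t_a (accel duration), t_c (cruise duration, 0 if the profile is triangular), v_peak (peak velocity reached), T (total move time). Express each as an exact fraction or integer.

t_a=1 t_c=5/4 v_peak=16 T=13/4

(v_max)²/a_max = 16²/16 = 16
36 ≥ 16 → trapezoidal
t_a = 16/16 = 1; v_peak = 16
d_cruise = 36 − 16 = 20; t_c = 20/16 = 5/4
T = 2·1 + 5/4 = 13/4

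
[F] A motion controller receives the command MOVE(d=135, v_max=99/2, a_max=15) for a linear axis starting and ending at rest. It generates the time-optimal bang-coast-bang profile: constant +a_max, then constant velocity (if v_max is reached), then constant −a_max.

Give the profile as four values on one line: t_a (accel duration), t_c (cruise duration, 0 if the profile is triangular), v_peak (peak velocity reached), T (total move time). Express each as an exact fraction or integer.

t_a=3 t_c=0 v_peak=45 T=6

(v_max)²/a_max = (99/2)²/15 = 3267/20
135 < 3267/20 ⇒ no cruise
v_peak = √(135·15) = √2025 = 45
t_a = 45/15 = 3; t_c = 0
T = 2·3 = 6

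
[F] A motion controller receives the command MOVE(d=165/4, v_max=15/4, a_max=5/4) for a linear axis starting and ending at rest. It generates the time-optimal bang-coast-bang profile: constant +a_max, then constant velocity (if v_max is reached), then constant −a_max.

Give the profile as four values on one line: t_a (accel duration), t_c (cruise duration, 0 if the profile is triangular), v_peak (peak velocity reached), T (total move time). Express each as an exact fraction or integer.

t_a=3 t_c=8 v_peak=15/4 T=14

(v_max)²/a_max = (15/4)²/(5/4) = 45/4
165/4 ≥ 45/4 so v_max reached
t_a = (15/4)/(5/4) = 3; v_peak = 15/4
d_cruise = 165/4 − 45/4 = 30; t_c = 30/(15/4) = 8
T = 2·3 + 8 = 14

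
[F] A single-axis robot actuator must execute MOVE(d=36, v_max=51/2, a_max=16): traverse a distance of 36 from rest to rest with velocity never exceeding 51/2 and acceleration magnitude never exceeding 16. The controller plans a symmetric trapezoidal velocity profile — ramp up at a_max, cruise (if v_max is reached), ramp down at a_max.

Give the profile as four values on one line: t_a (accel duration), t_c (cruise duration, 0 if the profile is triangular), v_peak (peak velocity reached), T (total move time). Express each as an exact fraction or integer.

vₘ²/aₘ = (51/2)²/16 = 2601/64
36 < 2601/64 → triangular
v_peak = √(36·16) = √576 = 24
t_a = 24/16 = 3/2; t_c = 0
T = 2·3/2 = 3

t_a=3/2 t_c=0 v_peak=24 T=3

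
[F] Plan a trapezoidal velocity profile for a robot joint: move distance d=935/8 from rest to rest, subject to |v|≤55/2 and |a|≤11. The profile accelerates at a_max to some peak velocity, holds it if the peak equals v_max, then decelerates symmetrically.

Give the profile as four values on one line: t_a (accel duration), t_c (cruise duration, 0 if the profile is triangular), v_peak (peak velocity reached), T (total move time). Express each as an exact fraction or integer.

vₘ²/aₘ = (55/2)²/11 = 275/4
935/8 ≥ 275/4 so v_max reached
t_a = (55/2)/11 = 5/2; v_peak = 55/2
d_cruise = 935/8 − 275/4 = 385/8; t_c = (385/8)/(55/2) = 7/4
T = 2·5/2 + 7/4 = 27/4

t_a=5/2 t_c=7/4 v_peak=55/2 T=27/4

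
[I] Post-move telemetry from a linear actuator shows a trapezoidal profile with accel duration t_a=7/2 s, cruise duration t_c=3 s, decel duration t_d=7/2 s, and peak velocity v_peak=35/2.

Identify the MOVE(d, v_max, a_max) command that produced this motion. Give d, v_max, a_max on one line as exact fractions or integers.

a_max = (35/2)/(7/2) = 5
d_a = ½·35/2·7/2 = 245/8; d_c = 35/2·3 = 105/2
d = 2·245/8 + 105/2 = 455/4
t_c = 3 > 0 so v_max = 35/2

d=455/4 v_max=35/2 a_max=5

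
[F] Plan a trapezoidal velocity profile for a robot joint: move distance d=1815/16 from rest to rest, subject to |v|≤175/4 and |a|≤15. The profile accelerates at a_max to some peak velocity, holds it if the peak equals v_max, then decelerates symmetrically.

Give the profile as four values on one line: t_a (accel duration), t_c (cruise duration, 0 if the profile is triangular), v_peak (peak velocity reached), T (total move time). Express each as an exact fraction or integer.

v_max²/a_max = (175/4)²/15 = 6125/48
1815/16 < 6125/48 so t_c = 0
v_peak = √(1815/16·15) = √(27225/16) = 165/4
t_a = (165/4)/15 = 11/4; t_c = 0
T = 2·11/4 = 11/2

t_a=11/4 t_c=0 v_peak=165/4 T=11/2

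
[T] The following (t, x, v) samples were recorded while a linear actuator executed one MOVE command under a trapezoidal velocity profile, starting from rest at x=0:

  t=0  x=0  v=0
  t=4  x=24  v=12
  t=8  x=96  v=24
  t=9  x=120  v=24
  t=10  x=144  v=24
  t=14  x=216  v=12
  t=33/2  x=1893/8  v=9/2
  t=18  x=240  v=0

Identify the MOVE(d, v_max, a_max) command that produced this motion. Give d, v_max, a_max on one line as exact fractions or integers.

final state: t=18, x=240, v=0 → d = 240
a_max = (12−0)/(4−0) = 3
max v = 24 over t∈[8,10] → v_max = 24
check: 24·(8+2) = 240 ✓

d=240 v_max=24 a_max=3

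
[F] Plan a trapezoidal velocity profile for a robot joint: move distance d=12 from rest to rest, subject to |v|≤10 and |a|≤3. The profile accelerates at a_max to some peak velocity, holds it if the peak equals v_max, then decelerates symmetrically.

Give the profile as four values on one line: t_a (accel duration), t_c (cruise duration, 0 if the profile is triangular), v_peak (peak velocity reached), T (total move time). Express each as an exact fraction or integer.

(v_max)²/a_max = 10²/3 = 100/3
12 < 100/3 so t_c = 0
v_peak = √(12·3) = √36 = 6
t_a = 6/3 = 2; t_c = 0
T = 2·2 = 4

t_a=2 t_c=0 v_peak=6 T=4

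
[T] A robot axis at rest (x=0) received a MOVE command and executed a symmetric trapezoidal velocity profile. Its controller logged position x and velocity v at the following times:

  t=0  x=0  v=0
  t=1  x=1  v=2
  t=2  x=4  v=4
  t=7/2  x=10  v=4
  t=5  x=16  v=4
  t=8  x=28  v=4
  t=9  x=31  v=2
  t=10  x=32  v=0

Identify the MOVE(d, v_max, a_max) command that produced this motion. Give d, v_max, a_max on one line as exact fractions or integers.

final state: t=10, x=32, v=0 → d = 32
a_max = (2−0)/(1−0) = 2
max v = 4 over t∈[2,8] → v_max = 4
check: 4·(2+6) = 32 ✓

d=32 v_max=4 a_max=2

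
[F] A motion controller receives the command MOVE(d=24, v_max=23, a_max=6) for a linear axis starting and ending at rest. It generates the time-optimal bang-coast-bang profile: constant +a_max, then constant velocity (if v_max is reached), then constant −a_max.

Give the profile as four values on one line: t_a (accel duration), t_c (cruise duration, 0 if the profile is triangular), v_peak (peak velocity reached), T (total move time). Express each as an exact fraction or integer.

t_a=2 t_c=0 v_peak=12 T=4

vₘ²/aₘ = 23²/6 = 529/6
24 < 529/6 → triangular
v_peak = √(24·6) = √144 = 12
t_a = 12/6 = 2; t_c = 0
T = 2·2 = 4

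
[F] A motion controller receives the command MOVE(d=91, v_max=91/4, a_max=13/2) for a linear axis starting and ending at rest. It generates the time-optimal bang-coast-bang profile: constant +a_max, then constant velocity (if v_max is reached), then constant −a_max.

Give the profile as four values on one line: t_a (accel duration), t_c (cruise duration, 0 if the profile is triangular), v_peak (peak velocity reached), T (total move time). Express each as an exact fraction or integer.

t_a=7/2 t_c=1/2 v_peak=91/4 T=15/2

vₘ²/aₘ = (91/4)²/(13/2) = 637/8
91 ≥ 637/8 so v_max reached
t_a = (91/4)/(13/2) = 7/2; v_peak = 91/4
d_cruise = 91 − 637/8 = 91/8; t_c = (91/8)/(91/4) = 1/2
T = 2·7/2 + 1/2 = 15/2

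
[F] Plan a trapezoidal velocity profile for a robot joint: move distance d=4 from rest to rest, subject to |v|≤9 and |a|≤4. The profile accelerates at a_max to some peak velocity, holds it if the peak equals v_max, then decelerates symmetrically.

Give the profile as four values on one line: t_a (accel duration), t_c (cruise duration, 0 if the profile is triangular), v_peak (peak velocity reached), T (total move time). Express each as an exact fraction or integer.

t_a=1 t_c=0 v_peak=4 T=2

v_max²/a_max = 9²/4 = 81/4
4 < 81/4 → triangular
v_peak = √(4·4) = √16 = 4
t_a = 4/4 = 1; t_c = 0
T = 2·1 = 2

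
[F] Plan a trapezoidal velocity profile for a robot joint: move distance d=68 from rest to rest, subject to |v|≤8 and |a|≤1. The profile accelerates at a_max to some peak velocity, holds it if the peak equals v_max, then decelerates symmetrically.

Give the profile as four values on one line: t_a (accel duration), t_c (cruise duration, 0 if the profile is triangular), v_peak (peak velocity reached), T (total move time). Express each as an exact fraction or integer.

v_max²/a_max = 8²/1 = 64
68 ≥ 64 → trapezoidal
t_a = 8/1 = 8; v_peak = 8
d_cruise = 68 − 64 = 4; t_c = 4/8 = 1/2
T = 2·8 + 1/2 = 33/2

t_a=8 t_c=1/2 v_peak=8 T=33/2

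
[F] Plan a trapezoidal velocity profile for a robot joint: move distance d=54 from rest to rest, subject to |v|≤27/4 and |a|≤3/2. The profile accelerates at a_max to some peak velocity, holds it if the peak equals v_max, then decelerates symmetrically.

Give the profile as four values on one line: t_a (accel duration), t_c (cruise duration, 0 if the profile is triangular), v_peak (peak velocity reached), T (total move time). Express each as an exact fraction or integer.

vₘ²/aₘ = (27/4)²/(3/2) = 243/8
54 ≥ 243/8 → trapezoidal
t_a = (27/4)/(3/2) = 9/2; v_peak = 27/4
d_cruise = 54 − 243/8 = 189/8; t_c = (189/8)/(27/4) = 7/2
T = 2·9/2 + 7/2 = 25/2

t_a=9/2 t_c=7/2 v_peak=27/4 T=25/2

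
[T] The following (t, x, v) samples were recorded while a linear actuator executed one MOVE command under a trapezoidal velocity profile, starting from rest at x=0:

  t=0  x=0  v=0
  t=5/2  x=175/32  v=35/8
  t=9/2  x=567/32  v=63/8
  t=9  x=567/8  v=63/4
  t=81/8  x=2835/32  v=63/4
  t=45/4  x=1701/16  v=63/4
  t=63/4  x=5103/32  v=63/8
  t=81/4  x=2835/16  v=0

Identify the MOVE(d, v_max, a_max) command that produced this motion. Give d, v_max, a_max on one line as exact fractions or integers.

d=2835/16 v_max=63/4 a_max=7/4

final state: t=81/4, x=2835/16, v=0 → d = 2835/16
a_max = (35/8−0)/(5/2−0) = 7/4
max v = 63/4 over t∈[9,45/4] → v_max = 63/4
check: 63/4·(9+9/4) = 2835/16 ✓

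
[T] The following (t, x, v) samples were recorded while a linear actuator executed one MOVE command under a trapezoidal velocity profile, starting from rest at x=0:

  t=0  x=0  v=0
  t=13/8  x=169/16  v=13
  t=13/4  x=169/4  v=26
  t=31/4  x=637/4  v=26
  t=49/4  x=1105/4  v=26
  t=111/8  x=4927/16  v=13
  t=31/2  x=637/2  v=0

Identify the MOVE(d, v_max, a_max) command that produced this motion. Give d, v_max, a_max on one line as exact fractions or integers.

final state: t=31/2, x=637/2, v=0 → d = 637/2
a_max = (13−0)/(13/8−0) = 8
max v = 26 over t∈[13/4,49/4] → v_max = 26
check: 26·(13/4+9) = 637/2 ✓

d=637/2 v_max=26 a_max=8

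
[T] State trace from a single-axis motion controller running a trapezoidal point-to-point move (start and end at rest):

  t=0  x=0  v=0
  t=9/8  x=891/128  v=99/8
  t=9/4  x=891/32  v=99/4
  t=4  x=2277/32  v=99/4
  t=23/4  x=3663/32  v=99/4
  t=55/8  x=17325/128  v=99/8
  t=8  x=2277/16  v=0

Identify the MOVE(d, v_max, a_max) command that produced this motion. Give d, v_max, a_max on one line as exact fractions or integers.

final state: t=8, x=2277/16, v=0 → d = 2277/16
a_max = (99/8−0)/(9/8−0) = 11
max v = 99/4 over t∈[9/4,23/4] → v_max = 99/4
check: 99/4·(9/4+7/2) = 2277/16 ✓

d=2277/16 v_max=99/4 a_max=11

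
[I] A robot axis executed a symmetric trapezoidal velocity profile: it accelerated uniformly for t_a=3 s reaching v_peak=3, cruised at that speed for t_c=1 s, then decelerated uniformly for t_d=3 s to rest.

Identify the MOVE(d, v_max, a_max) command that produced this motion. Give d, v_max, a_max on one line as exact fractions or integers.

a_max = 3/3 = 1
d_a = ½·3·3 = 9/2; d_c = 3·1 = 3
d = 2·9/2 + 3 = 12
t_c = 1 > 0 → v_max = v_peak = 3

d=12 v_max=3 a_max=1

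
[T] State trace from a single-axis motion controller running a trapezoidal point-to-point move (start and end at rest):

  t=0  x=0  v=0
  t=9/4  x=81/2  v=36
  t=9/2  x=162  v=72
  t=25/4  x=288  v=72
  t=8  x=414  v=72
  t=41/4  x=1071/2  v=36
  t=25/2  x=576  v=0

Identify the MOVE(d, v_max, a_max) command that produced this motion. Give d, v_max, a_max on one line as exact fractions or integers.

final state: t=25/2, x=576, v=0 → d = 576
a_max = (36−0)/(9/4−0) = 16
max v = 72 over t∈[9/2,8] → v_max = 72
check: 72·(9/2+7/2) = 576 ✓

d=576 v_max=72 a_max=16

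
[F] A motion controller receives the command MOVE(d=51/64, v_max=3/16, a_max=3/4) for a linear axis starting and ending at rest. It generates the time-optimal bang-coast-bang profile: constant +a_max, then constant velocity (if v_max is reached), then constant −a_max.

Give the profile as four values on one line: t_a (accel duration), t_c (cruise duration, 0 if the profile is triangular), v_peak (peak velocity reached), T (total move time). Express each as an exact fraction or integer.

vₘ²/aₘ = (3/16)²/(3/4) = 3/64
51/64 ≥ 3/64 so v_max reached
t_a = (3/16)/(3/4) = 1/4; v_peak = 3/16
d_cruise = 51/64 − 3/64 = 3/4; t_c = (3/4)/(3/16) = 4
T = 2·1/4 + 4 = 9/2

t_a=1/4 t_c=4 v_peak=3/16 T=9/2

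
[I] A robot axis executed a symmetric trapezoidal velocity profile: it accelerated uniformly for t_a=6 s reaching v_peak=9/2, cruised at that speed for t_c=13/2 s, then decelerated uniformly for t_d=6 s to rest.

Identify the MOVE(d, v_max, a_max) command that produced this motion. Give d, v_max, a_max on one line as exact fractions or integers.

a_max = (9/2)/6 = 3/4
d_a = ½·9/2·6 = 27/2; d_c = 9/2·13/2 = 117/4
d = 2·27/2 + 117/4 = 225/4
t_c = 13/2 > 0 → v_max = v_peak = 9/2

d=225/4 v_max=9/2 a_max=3/4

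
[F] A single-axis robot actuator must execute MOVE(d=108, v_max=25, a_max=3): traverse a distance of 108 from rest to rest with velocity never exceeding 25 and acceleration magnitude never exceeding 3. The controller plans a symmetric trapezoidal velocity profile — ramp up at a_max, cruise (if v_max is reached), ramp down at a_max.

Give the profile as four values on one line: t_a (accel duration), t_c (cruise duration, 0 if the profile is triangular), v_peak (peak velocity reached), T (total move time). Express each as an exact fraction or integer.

(v_max)²/a_max = 25²/3 = 625/3
108 < 625/3 ⇒ no cruise
v_peak = √(108·3) = √324 = 18
t_a = 18/3 = 6; t_c = 0
T = 2·6 = 12

t_a=6 t_c=0 v_peak=18 T=12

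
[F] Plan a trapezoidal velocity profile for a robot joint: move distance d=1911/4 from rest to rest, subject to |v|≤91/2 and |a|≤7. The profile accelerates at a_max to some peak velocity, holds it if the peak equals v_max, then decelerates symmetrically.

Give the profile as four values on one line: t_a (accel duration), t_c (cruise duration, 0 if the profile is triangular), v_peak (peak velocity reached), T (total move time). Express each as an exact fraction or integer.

t_a=13/2 t_c=4 v_peak=91/2 T=17

vₘ²/aₘ = (91/2)²/7 = 1183/4
1911/4 ≥ 1183/4 ⇒ cruise phase
t_a = (91/2)/7 = 13/2; v_peak = 91/2
d_cruise = 1911/4 − 1183/4 = 182; t_c = 182/(91/2) = 4
T = 2·13/2 + 4 = 17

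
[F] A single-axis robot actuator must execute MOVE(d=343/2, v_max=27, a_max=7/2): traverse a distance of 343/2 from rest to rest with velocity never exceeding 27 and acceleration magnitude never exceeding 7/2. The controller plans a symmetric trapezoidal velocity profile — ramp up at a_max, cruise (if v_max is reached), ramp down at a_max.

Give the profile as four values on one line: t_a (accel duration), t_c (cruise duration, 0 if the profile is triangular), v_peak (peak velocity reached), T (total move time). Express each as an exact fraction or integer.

t_a=7 t_c=0 v_peak=49/2 T=14

(v_max)²/a_max = 27²/(7/2) = 1458/7
343/2 < 1458/7 → triangular
v_peak = √(343/2·7/2) = √(2401/4) = 49/2
t_a = (49/2)/(7/2) = 7; t_c = 0
T = 2·7 = 14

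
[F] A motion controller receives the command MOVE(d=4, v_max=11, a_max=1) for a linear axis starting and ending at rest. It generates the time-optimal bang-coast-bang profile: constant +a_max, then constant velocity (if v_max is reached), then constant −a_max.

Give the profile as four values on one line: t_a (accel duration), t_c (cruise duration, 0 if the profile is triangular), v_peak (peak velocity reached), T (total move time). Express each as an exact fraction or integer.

t_a=2 t_c=0 v_peak=2 T=4

(v_max)²/a_max = 11²/1 = 121
4 < 121 ⇒ no cruise
v_peak = √(4·1) = √4 = 2
t_a = 2/1 = 2; t_c = 0
T = 2·2 = 4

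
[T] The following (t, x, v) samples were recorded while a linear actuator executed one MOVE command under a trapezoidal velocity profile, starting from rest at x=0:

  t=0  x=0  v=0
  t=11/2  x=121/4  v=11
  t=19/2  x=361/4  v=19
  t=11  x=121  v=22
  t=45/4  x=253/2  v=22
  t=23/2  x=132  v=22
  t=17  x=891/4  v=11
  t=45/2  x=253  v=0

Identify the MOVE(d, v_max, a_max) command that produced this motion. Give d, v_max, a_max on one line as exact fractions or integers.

d=253 v_max=22 a_max=2

final state: t=45/2, x=253, v=0 → d = 253
a_max = (11−0)/(11/2−0) = 2
max v = 22 over t∈[11,23/2] → v_max = 22
check: 22·(11+1/2) = 253 ✓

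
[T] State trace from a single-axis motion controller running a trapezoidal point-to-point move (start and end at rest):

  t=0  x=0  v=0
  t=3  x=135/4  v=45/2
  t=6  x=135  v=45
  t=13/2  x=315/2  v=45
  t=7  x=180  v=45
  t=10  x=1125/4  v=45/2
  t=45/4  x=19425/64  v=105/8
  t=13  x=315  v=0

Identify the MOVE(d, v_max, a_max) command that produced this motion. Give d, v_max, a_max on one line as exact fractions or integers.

final state: t=13, x=315, v=0 → d = 315
a_max = (45/2−0)/(3−0) = 15/2
max v = 45 over t∈[6,7] → v_max = 45
check: 45·(6+1) = 315 ✓

d=315 v_max=45 a_max=15/2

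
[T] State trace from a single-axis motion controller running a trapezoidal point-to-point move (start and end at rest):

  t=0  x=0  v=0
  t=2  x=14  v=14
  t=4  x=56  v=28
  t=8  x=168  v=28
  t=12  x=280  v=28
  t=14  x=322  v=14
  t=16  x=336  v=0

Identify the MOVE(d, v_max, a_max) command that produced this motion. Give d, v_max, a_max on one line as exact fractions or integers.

final state: t=16, x=336, v=0 → d = 336
a_max = (14−0)/(2−0) = 7
max v = 28 over t∈[4,12] → v_max = 28
check: 28·(4+8) = 336 ✓

d=336 v_max=28 a_max=7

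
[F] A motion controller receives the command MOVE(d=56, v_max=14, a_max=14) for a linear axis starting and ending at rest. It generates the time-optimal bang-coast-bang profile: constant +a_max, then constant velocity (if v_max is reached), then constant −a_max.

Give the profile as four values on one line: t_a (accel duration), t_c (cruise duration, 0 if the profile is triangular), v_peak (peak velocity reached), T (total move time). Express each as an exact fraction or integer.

t_a=1 t_c=3 v_peak=14 T=5

vₘ²/aₘ = 14²/14 = 14
56 ≥ 14 ⇒ cruise phase
t_a = 14/14 = 1; v_peak = 14
d_cruise = 56 − 14 = 42; t_c = 42/14 = 3
T = 2·1 + 3 = 5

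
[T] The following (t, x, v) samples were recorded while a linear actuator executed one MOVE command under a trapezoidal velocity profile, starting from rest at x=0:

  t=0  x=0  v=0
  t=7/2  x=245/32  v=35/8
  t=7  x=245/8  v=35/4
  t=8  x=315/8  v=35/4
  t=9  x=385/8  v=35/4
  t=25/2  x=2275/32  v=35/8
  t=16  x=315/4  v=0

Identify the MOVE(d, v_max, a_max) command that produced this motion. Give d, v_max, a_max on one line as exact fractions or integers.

d=315/4 v_max=35/4 a_max=5/4

final state: t=16, x=315/4, v=0 → d = 315/4
a_max = (35/8−0)/(7/2−0) = 5/4
max v = 35/4 over t∈[7,9] → v_max = 35/4
check: 35/4·(7+2) = 315/4 ✓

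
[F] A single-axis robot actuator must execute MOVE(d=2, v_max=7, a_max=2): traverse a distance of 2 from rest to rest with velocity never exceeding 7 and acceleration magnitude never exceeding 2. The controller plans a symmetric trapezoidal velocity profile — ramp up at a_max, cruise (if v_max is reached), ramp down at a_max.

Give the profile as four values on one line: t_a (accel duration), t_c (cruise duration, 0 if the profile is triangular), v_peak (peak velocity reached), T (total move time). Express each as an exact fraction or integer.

t_a=1 t_c=0 v_peak=2 T=2

v_max²/a_max = 7²/2 = 49/2
2 < 49/2 → triangular
v_peak = √(2·2) = √4 = 2
t_a = 2/2 = 1; t_c = 0
T = 2·1 = 2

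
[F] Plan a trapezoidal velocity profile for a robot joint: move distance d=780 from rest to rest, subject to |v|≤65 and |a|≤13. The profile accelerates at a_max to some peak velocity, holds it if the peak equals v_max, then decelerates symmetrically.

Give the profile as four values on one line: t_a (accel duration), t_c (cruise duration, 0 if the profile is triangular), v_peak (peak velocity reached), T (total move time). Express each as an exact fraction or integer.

vₘ²/aₘ = 65²/13 = 325
780 ≥ 325 so v_max reached
t_a = 65/13 = 5; v_peak = 65
d_cruise = 780 − 325 = 455; t_c = 455/65 = 7
T = 2·5 + 7 = 17

t_a=5 t_c=7 v_peak=65 T=17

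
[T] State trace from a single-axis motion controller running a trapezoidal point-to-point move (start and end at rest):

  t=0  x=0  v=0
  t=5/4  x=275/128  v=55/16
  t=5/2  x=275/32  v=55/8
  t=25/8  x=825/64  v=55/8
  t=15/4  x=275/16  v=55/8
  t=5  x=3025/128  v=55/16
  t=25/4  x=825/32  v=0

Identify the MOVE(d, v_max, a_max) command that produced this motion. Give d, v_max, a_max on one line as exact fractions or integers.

final state: t=25/4, x=825/32, v=0 → d = 825/32
a_max = (55/16−0)/(5/4−0) = 11/4
max v = 55/8 over t∈[5/2,15/4] → v_max = 55/8
check: 55/8·(5/2+5/4) = 825/32 ✓

d=825/32 v_max=55/8 a_max=11/4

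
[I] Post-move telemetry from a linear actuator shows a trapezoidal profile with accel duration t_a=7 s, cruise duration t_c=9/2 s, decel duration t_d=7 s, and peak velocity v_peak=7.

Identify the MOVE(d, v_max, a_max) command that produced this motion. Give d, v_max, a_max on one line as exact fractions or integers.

d=161/2 v_max=7 a_max=1

a_max = 7/7 = 1
d_a = ½·7·7 = 49/2; d_c = 7·9/2 = 63/2
d = 2·49/2 + 63/2 = 161/2
t_c = 9/2 > 0 so v_max = 7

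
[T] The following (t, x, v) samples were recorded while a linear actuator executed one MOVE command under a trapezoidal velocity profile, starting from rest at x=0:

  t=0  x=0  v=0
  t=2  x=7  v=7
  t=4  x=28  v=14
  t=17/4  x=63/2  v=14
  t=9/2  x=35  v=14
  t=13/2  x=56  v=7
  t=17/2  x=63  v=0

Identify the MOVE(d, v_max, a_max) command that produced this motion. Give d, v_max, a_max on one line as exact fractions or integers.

d=63 v_max=14 a_max=7/2

final state: t=17/2, x=63, v=0 → d = 63
a_max = (7−0)/(2−0) = 7/2
max v = 14 over t∈[4,9/2] → v_max = 14
check: 14·(4+1/2) = 63 ✓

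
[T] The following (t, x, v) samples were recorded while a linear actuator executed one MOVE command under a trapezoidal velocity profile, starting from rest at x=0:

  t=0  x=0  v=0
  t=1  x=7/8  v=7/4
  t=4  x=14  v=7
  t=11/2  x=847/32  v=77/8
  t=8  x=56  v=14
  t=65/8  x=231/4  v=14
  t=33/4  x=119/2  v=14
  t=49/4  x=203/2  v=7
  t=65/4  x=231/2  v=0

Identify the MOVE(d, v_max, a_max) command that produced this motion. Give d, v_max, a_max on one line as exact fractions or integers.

d=231/2 v_max=14 a_max=7/4

final state: t=65/4, x=231/2, v=0 → d = 231/2
a_max = (7/4−0)/(1−0) = 7/4
max v = 14 over t∈[8,33/4] → v_max = 14
check: 14·(8+1/4) = 231/2 ✓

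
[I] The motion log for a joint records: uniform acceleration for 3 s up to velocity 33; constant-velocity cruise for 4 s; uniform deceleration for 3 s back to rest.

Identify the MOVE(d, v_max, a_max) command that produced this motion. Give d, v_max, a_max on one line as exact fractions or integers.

a_max = 33/3 = 11
d_a = ½·33·3 = 99/2; d_c = 33·4 = 132
d = 2·99/2 + 132 = 231
t_c = 4 > 0 → v_max = v_peak = 33

d=231 v_max=33 a_max=11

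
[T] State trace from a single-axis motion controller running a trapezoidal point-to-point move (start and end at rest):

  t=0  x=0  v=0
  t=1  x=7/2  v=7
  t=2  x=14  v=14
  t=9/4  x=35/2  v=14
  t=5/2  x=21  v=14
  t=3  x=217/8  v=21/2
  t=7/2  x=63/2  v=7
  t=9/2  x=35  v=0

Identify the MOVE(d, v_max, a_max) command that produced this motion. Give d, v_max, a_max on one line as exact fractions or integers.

final state: t=9/2, x=35, v=0 → d = 35
a_max = (7−0)/(1−0) = 7
max v = 14 over t∈[2,5/2] → v_max = 14
check: 14·(2+1/2) = 35 ✓

d=35 v_max=14 a_max=7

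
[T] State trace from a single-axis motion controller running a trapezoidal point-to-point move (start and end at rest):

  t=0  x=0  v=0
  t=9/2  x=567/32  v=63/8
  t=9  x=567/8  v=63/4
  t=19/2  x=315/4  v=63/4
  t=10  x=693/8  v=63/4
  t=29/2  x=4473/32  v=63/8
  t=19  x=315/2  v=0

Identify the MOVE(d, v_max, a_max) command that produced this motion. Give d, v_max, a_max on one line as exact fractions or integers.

d=315/2 v_max=63/4 a_max=7/4

final state: t=19, x=315/2, v=0 → d = 315/2
a_max = (63/8−0)/(9/2−0) = 7/4
max v = 63/4 over t∈[9,10] → v_max = 63/4
check: 63/4·(9+1) = 315/2 ✓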